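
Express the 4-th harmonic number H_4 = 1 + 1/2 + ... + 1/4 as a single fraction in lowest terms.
H_4 = 25/12

Direct summation: H_4 = 1 + 1/2 + ... + 1/4. The least common denominator is lcm(1, ..., 4) = 12; over this denominator the numerator is 12 + 6 + 4 + 3 = 25, so H_4 = 25/12 (already in lowest terms) ≈ 2.08333. (The PNT-adjacent estimate ln(4) + γ ≈ 1.96351 matches within O(1/n).)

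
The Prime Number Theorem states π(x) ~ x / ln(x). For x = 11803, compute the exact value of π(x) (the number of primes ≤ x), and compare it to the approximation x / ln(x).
π(11803) = 1414;  x/ln(x) ≈ 1258.84;  relative error ≈ 10.97%.

Directly count primes up to 11803: π(11803) = 1414. The PNT approximation gives 11803/ln(11803) ≈ 11803/9.37611 ≈ 1258.84. Relative error (π(x) − x/ln(x)) / π(x) ≈ 10.97%; the approximation is known to undercount slightly (Li(x) is a better estimate).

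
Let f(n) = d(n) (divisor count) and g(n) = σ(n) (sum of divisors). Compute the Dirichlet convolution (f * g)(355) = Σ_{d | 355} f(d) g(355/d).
(d * σ)(355) = 592

Divisors of 355: [1, 5, 71, 355]. For each d | 355:
  d = 1: d(1) · σ(355/1) = 1 · 432 = 432
  d = 5: d(5) · σ(355/5) = 2 · 72 = 144
  d = 71: d(71) · σ(355/71) = 2 · 6 = 12
  d = 355: d(355) · σ(355/355) = 4 · 1 = 4
Summing: (d * σ)(355) = 432 + 144 + 12 + 4 = 592.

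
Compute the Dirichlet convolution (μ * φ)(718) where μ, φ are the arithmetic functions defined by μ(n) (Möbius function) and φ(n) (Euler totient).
(μ * φ)(718) = 0

Divisors of 718: [1, 2, 359, 718]. For each d | 718:
  d = 1: μ(1) · φ(718/1) = 1 · 358 = 358
  d = 2: μ(2) · φ(718/2) = -1 · 358 = -358
  d = 359: μ(359) · φ(718/359) = -1 · 1 = -1
  d = 718: μ(718) · φ(718/718) = 1 · 1 = 1
Summing: (μ * φ)(718) = 358 + -358 + -1 + 1 = 0.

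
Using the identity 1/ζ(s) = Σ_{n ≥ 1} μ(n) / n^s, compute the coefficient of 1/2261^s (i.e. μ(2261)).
μ(2261) = -1

Factor n = 2261 = 7 · 17 · 19. μ(n) = 0 if any exponent ≥ 2 (not squarefree); otherwise μ(n) = (−1)^{ω(n)} where ω(n) is the number of distinct prime factors. Applying: μ(2261) = -1.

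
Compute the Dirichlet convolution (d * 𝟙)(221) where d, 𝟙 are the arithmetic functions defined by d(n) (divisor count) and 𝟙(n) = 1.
(d * 𝟙)(221) = 9

Divisors of 221: [1, 13, 17, 221]. For each d | 221:
  d = 1: d(1) · 𝟙(221/1) = 1 · 1 = 1
  d = 13: d(13) · 𝟙(221/13) = 2 · 1 = 2
  d = 17: d(17) · 𝟙(221/17) = 2 · 1 = 2
  d = 221: d(221) · 𝟙(221/221) = 4 · 1 = 4
Summing: (d * 𝟙)(221) = 1 + 2 + 2 + 4 = 9.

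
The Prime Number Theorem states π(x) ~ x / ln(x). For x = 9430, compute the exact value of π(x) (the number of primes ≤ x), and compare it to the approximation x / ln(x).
π(9430) = 1166;  x/ln(x) ≈ 1030.42;  relative error ≈ 11.63%.

Directly count primes up to 9430: π(9430) = 1166. The PNT approximation gives 9430/ln(9430) ≈ 9430/9.15165 ≈ 1030.42. Relative error (π(x) − x/ln(x)) / π(x) ≈ 11.63%; the approximation is known to undercount slightly (Li(x) is a better estimate).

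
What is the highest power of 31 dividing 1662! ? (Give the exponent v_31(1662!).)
v_31(1662!) = 54

Legendre's formula: v_p(n!) = Σ_{k ≥ 1} ⌊n / p^k⌋. For p = 31, n = 1662, the terms are:
  ⌊1662/31^1⌋ = ⌊1662/31⌋ = 53
  ⌊1662/31^2⌋ = ⌊1662/961⌋ = 1
(the next term ⌊1662/31^3⌋ = 0, terminating the sum). Summing: v_31(1662!) = 53 + 1 = 54.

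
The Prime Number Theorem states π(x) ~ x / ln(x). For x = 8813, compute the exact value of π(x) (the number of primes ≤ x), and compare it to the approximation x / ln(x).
π(8813) = 1097;  x/ln(x) ≈ 970.17;  relative error ≈ 11.56%.

Directly count primes up to 8813: π(8813) = 1097. The PNT approximation gives 8813/ln(8813) ≈ 8813/9.08398 ≈ 970.17. Relative error (π(x) − x/ln(x)) / π(x) ≈ 11.56%; the approximation is known to undercount slightly (Li(x) is a better estimate).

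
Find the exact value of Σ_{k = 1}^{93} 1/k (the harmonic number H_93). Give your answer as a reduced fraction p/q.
H_93 = 3676622671662732154792749821908124918261/718766754945489455304472257065075294400

Direct summation: H_93 = 1 + 1/2 + ... + 1/93. The least common denominator is lcm(1, ..., 93) = 718766754945489455304472257065075294400; over this denominator the numerator is 718766754945489455304472257065075294400 + 359383377472744727652236128532537647200 + 239588918315163151768157419021691764800 + 179691688736372363826118064266268823600 + 143753350989097891060894451413015058880 + 119794459157581575884078709510845882400 + 102680964992212779329210322437867899200 + 89845844368186181913059032133134411800 + 79862972771721050589385806340563921600 + 71876675494548945530447225706507529440 + 65342432267771768664042932460461390400 + 59897229578790787942039354755422941200 + 55289750380422265792651712081928868800 + 51340482496106389664605161218933949600 + 47917783663032630353631483804338352960 + 44922922184093090956529516066567205900 + 42280397349734673841439544533239723200 + 39931486385860525294692903170281960800 + 37829829207657339752866960898161857600 + 35938337747274472765223612853253764720 + 34226988330737593109736774145955966400 + 32671216133885884332021466230230695200 + 31250728475890845882803141611525012800 + 29948614789395393971019677377711470600 + 28750670197819578212178890282603011776 + 27644875190211132896325856040964434400 + 26620990923907016863128602113521307200 + 25670241248053194832302580609466974800 + 24785060515361705355326629553968113600 + 23958891831516315176815741902169176480 + 23186024353080305009821685711776622400 + 22461461092046545478264758033283602950 + 21780810755923922888014310820153796800 + 21140198674867336920719772266619861600 + 20536192998442555865842064487573579840 + 19965743192930262647346451585140980400 + 19426128512040255548769520461218251200 + 18914914603828669876433480449080928800 + 18429916793474088597550570693976289600 + 17969168873637236382611806426626882360 + 17530896462085108665962737977196958400 + 17113494165368796554868387072977983200 + 16715505928964871053592378071280820800 + 16335608066942942166010733115115347600 + 15972594554344210117877161268112784320 + 15625364237945422941401570805762506400 + 15292909679691265006478133129044155200 + 14974307394697696985509838688855735300 + 14668709284601825618458617491123985600 + 14375335098909789106089445141301505888 + 14093465783244891280479848177746574400 + 13822437595105566448162928020482217200 + 13561636885763951986876835038963684800 + 13310495461953508431564301056760653600 + 13068486453554353732808586492092278080 + 12835120624026597416151290304733487400 + 12609943069219113250955653632720619200 + 12392530257680852677663314776984056800 + 12182487371957448394991055204492801600 + 11979445915758157588407870951084588240 + 11783061556483433693515938640411070400 + 11593012176540152504910842855888311200 + 11408996110245864369912258048651988800 + 11230730546023272739132379016641801475 + 11057950076084453158530342416385773760 + 10890405377961961444007155410076898400 + 10727862014111782914992123239777243200 + 10570099337433668460359886133309930800 + 10416909491963615294267713870508337600 + 10268096499221277932921032243786789920 + 10123475421767457116964397986832046400 + 9982871596465131323673225792570490200 + 9846119930760129524718798041987332800 + 9713064256020127774384760230609125600 + 9583556732606526070726296760867670592 + 9457457301914334938216740224540464400 + 9334633181110252666291847494351627200 + 9214958396737044298775285346988144800 + 9098313353740372851955345026140193600 + 8984584436818618191305903213313441180 + 8873663641302338954376200704507102400 + 8765448231042554332981368988598479200 + 8659840421029993437403280205603316800 + 8556747082684398277434193536488991600 + 8456079469946934768287908906647944640 + 8357752964482435526796189035640410400 + 8261686838453901785108876517989371200 + 8167804033471471083005366557557673800 + 8076030954443701744994070304101969600 + 7986297277172105058938580634056392160 + 7898535768631752256093101725989838400 + 7812682118972711470700785402881253200 + 7728674784360101669940561903925540800 = 3676622671662732154792749821908124918261, so H_93 = 3676622671662732154792749821908124918261/718766754945489455304472257065075294400 (already in lowest terms) ≈ 5.11518. (The PNT-adjacent estimate ln(93) + γ ≈ 5.10982 matches within O(1/n).)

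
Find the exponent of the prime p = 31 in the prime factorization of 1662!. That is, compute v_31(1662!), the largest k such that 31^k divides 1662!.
v_31(1662!) = 54

Legendre's formula: v_p(n!) = Σ_{k ≥ 1} ⌊n / p^k⌋. For p = 31, n = 1662, the terms are:
  ⌊1662/31^1⌋ = ⌊1662/31⌋ = 53
  ⌊1662/31^2⌋ = ⌊1662/961⌋ = 1
(the next term ⌊1662/31^3⌋ = 0, terminating the sum). Summing: v_31(1662!) = 53 + 1 = 54.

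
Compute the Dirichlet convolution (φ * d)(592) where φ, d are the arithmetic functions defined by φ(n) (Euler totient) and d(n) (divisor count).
(φ * d)(592) = 1178

Divisors of 592: [1, 2, 4, 8, 16, 37, 74, 148, 296, 592]. For each d | 592:
  d = 1: φ(1) · d(592/1) = 1 · 10 = 10
  d = 2: φ(2) · d(592/2) = 1 · 8 = 8
  d = 4: φ(4) · d(592/4) = 2 · 6 = 12
  d = 8: φ(8) · d(592/8) = 4 · 4 = 16
  d = 16: φ(16) · d(592/16) = 8 · 2 = 16
  d = 37: φ(37) · d(592/37) = 36 · 5 = 180
  d = 74: φ(74) · d(592/74) = 36 · 4 = 144
  d = 148: φ(148) · d(592/148) = 72 · 3 = 216
  d = 296: φ(296) · d(592/296) = 144 · 2 = 288
  d = 592: φ(592) · d(592/592) = 288 · 1 = 288
Summing: (φ * d)(592) = 10 + 8 + 12 + 16 + 16 + 180 + 144 + 216 + 288 + 288 = 1178.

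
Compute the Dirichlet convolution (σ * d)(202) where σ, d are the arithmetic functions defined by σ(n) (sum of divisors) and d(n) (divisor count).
(σ * d)(202) = 520

Divisors of 202: [1, 2, 101, 202]. For each d | 202:
  d = 1: σ(1) · d(202/1) = 1 · 4 = 4
  d = 2: σ(2) · d(202/2) = 3 · 2 = 6
  d = 101: σ(101) · d(202/101) = 102 · 2 = 204
  d = 202: σ(202) · d(202/202) = 306 · 1 = 306
Summing: (σ * d)(202) = 4 + 6 + 204 + 306 = 520.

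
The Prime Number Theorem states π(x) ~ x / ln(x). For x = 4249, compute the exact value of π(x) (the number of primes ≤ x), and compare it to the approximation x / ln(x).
π(4249) = 582;  x/ln(x) ≈ 508.59;  relative error ≈ 12.61%.

Directly count primes up to 4249: π(4249) = 582. The PNT approximation gives 4249/ln(4249) ≈ 4249/8.35444 ≈ 508.59. Relative error (π(x) − x/ln(x)) / π(x) ≈ 12.61%; the approximation is known to undercount slightly (Li(x) is a better estimate).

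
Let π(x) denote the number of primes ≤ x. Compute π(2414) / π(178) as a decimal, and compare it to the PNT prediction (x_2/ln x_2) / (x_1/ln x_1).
π(2414)/π(178) = 358/40 ≈ 8.9500;  PNT prediction ≈ 9.0222.

π(178) = 40 and π(2414) = 358, so π(2414)/π(178) ≈ 8.9500. The PNT-predicted ratio is (2414/ln(2414)) / (178/ln(178)) ≈ 9.0222. The two agree to within a few percent, as expected.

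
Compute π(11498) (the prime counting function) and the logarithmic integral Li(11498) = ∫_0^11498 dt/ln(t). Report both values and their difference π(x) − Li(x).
π(11498) = 1387;  Li(11498) ≈ 1407.53;  π(x) − Li(x) ≈ -20.53.

Direct count of primes ≤ 11498 gives π(11498) = 1387. Numerical evaluation of the logarithmic integral gives Li(11498) ≈ 1407.53. The difference π(x) − Li(x) ≈ -20.53 is typically negative for small/moderate x (Li(x) overestimates), though Littlewood's theorem shows this sign changes infinitely often.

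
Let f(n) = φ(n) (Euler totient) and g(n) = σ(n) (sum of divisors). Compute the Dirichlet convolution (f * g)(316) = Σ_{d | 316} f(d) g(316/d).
(φ * σ)(316) = 1896

Divisors of 316: [1, 2, 4, 79, 158, 316]. For each d | 316:
  d = 1: φ(1) · σ(316/1) = 1 · 560 = 560
  d = 2: φ(2) · σ(316/2) = 1 · 240 = 240
  d = 4: φ(4) · σ(316/4) = 2 · 80 = 160
  d = 79: φ(79) · σ(316/79) = 78 · 7 = 546
  d = 158: φ(158) · σ(316/158) = 78 · 3 = 234
  d = 316: φ(316) · σ(316/316) = 156 · 1 = 156
Summing: (φ * σ)(316) = 560 + 240 + 160 + 546 + 234 + 156 = 1896.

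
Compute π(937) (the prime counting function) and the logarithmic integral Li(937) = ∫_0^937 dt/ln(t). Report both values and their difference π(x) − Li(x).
π(937) = 159;  Li(937) ≈ 168.45;  π(x) − Li(x) ≈ -9.45.

Direct count of primes ≤ 937 gives π(937) = 159. Numerical evaluation of the logarithmic integral gives Li(937) ≈ 168.45. The difference π(x) − Li(x) ≈ -9.45 is typically negative for small/moderate x (Li(x) overestimates), though Littlewood's theorem shows this sign changes infinitely often.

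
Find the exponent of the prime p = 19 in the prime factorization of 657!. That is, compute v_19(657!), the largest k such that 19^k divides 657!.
v_19(657!) = 35

Legendre's formula: v_p(n!) = Σ_{k ≥ 1} ⌊n / p^k⌋. For p = 19, n = 657, the terms are:
  ⌊657/19^1⌋ = ⌊657/19⌋ = 34
  ⌊657/19^2⌋ = ⌊657/361⌋ = 1
(the next term ⌊657/19^3⌋ = 0, terminating the sum). Summing: v_19(657!) = 34 + 1 = 35.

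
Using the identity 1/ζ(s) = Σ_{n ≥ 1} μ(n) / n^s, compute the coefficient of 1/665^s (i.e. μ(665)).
μ(665) = -1

Factor n = 665 = 5 · 7 · 19. μ(n) = 0 if any exponent ≥ 2 (not squarefree); otherwise μ(n) = (−1)^{ω(n)} where ω(n) is the number of distinct prime factors. Applying: μ(665) = -1.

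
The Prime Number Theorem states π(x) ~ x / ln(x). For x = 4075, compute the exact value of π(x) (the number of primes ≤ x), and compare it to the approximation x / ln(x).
π(4075) = 561;  x/ln(x) ≈ 490.22;  relative error ≈ 12.62%.

Directly count primes up to 4075: π(4075) = 561. The PNT approximation gives 4075/ln(4075) ≈ 4075/8.31263 ≈ 490.22. Relative error (π(x) − x/ln(x)) / π(x) ≈ 12.62%; the approximation is known to undercount slightly (Li(x) is a better estimate).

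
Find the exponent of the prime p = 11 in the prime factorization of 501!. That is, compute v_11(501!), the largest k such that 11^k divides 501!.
v_11(501!) = 49

Legendre's formula: v_p(n!) = Σ_{k ≥ 1} ⌊n / p^k⌋. For p = 11, n = 501, the terms are:
  ⌊501/11^1⌋ = ⌊501/11⌋ = 45
  ⌊501/11^2⌋ = ⌊501/121⌋ = 4
(the next term ⌊501/11^3⌋ = 0, terminating the sum). Summing: v_11(501!) = 45 + 4 = 49.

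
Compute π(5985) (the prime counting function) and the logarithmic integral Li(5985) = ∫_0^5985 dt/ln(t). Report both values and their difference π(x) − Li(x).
π(5985) = 782;  Li(5985) ≈ 798.69;  π(x) − Li(x) ≈ -16.69.

Direct count of primes ≤ 5985 gives π(5985) = 782. Numerical evaluation of the logarithmic integral gives Li(5985) ≈ 798.69. The difference π(x) − Li(x) ≈ -16.69 is typically negative for small/moderate x (Li(x) overestimates), though Littlewood's theorem shows this sign changes infinitely often.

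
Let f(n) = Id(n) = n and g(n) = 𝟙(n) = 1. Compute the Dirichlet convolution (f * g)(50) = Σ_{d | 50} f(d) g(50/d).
(Id * 𝟙)(50) = 93

Divisors of 50: [1, 2, 5, 10, 25, 50]. For each d | 50:
  d = 1: Id(1) · 𝟙(50/1) = 1 · 1 = 1
  d = 2: Id(2) · 𝟙(50/2) = 2 · 1 = 2
  d = 5: Id(5) · 𝟙(50/5) = 5 · 1 = 5
  d = 10: Id(10) · 𝟙(50/10) = 10 · 1 = 10
  d = 25: Id(25) · 𝟙(50/25) = 25 · 1 = 25
  d = 50: Id(50) · 𝟙(50/50) = 50 · 1 = 50
Summing: (Id * 𝟙)(50) = 1 + 2 + 5 + 10 + 25 + 50 = 93.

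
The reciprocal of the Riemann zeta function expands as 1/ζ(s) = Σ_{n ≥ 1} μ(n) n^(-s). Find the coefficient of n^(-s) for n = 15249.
μ(15249) = 1

Factor n = 15249 = 3 · 13 · 17 · 23. μ(n) = 0 if any exponent ≥ 2 (not squarefree); otherwise μ(n) = (−1)^{ω(n)} where ω(n) is the number of distinct prime factors. Applying: μ(15249) = 1.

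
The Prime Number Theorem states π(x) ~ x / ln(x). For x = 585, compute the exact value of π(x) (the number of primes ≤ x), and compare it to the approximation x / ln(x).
π(585) = 106;  x/ln(x) ≈ 91.81;  relative error ≈ 13.38%.

Directly count primes up to 585: π(585) = 106. The PNT approximation gives 585/ln(585) ≈ 585/6.37161 ≈ 91.81. Relative error (π(x) − x/ln(x)) / π(x) ≈ 13.38%; the approximation is known to undercount slightly (Li(x) is a better estimate).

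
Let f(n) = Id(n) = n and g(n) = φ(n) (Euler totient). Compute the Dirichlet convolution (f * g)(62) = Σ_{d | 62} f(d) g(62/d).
(Id * φ)(62) = 183

Divisors of 62: [1, 2, 31, 62]. For each d | 62:
  d = 1: Id(1) · φ(62/1) = 1 · 30 = 30
  d = 2: Id(2) · φ(62/2) = 2 · 30 = 60
  d = 31: Id(31) · φ(62/31) = 31 · 1 = 31
  d = 62: Id(62) · φ(62/62) = 62 · 1 = 62
Summing: (Id * φ)(62) = 30 + 60 + 31 + 62 = 183.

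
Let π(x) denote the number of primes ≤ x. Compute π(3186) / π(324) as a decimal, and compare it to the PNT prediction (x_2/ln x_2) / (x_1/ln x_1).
π(3186)/π(324) = 450/66 ≈ 6.8182;  PNT prediction ≈ 7.0469.

π(324) = 66 and π(3186) = 450, so π(3186)/π(324) ≈ 6.8182. The PNT-predicted ratio is (3186/ln(3186)) / (324/ln(324)) ≈ 7.0469. The two agree to within a few percent, as expected.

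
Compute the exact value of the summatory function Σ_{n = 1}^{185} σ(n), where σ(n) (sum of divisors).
Σ_{n ≤ 185} σ(n) = 28174

Compute σ(n) for each 1 ≤ n ≤ 185: σ(1) = 1, σ(2) = 3, σ(3) = 4, σ(4) = 7, σ(5) = 6, σ(6) = 12, σ(7) = 8, σ(8) = 15, σ(9) = 13, σ(10) = 18, σ(11) = 12, σ(12) = 28, σ(13) = 14, σ(14) = 24, σ(15) = 24, σ(16) = 31, σ(17) = 18, σ(18) = 39, σ(19) = 20, σ(20) = 42, σ(21) = 32, σ(22) = 36, σ(23) = 24, σ(24) = 60, σ(25) = 31, σ(26) = 42, σ(27) = 40, σ(28) = 56, σ(29) = 30, σ(30) = 72, σ(31) = 32, σ(32) = 63, σ(33) = 48, σ(34) = 54, σ(35) = 48, σ(36) = 91, σ(37) = 38, σ(38) = 60, σ(39) = 56, σ(40) = 90, σ(41) = 42, σ(42) = 96, σ(43) = 44, σ(44) = 84, σ(45) = 78, σ(46) = 72, σ(47) = 48, σ(48) = 124, σ(49) = 57, σ(50) = 93, σ(51) = 72, σ(52) = 98, σ(53) = 54, σ(54) = 120, σ(55) = 72, σ(56) = 120, σ(57) = 80, σ(58) = 90, σ(59) = 60, σ(60) = 168, σ(61) = 62, σ(62) = 96, σ(63) = 104, σ(64) = 127, σ(65) = 84, σ(66) = 144, σ(67) = 68, σ(68) = 126, σ(69) = 96, σ(70) = 144, σ(71) = 72, σ(72) = 195, σ(73) = 74, σ(74) = 114, σ(75) = 124, σ(76) = 140, σ(77) = 96, σ(78) = 168, σ(79) = 80, σ(80) = 186, σ(81) = 121, σ(82) = 126, σ(83) = 84, σ(84) = 224, σ(85) = 108, σ(86) = 132, σ(87) = 120, σ(88) = 180, σ(89) = 90, σ(90) = 234, σ(91) = 112, σ(92) = 168, σ(93) = 128, σ(94) = 144, σ(95) = 120, σ(96) = 252, σ(97) = 98, σ(98) = 171, σ(99) = 156, σ(100) = 217, σ(101) = 102, σ(102) = 216, σ(103) = 104, σ(104) = 210, σ(105) = 192, σ(106) = 162, σ(107) = 108, σ(108) = 280, σ(109) = 110, σ(110) = 216, σ(111) = 152, σ(112) = 248, σ(113) = 114, σ(114) = 240, σ(115) = 144, σ(116) = 210, σ(117) = 182, σ(118) = 180, σ(119) = 144, σ(120) = 360, σ(121) = 133, σ(122) = 186, σ(123) = 168, σ(124) = 224, σ(125) = 156, σ(126) = 312, σ(127) = 128, σ(128) = 255, σ(129) = 176, σ(130) = 252, σ(131) = 132, σ(132) = 336, σ(133) = 160, σ(134) = 204, σ(135) = 240, σ(136) = 270, σ(137) = 138, σ(138) = 288, σ(139) = 140, σ(140) = 336, σ(141) = 192, σ(142) = 216, σ(143) = 168, σ(144) = 403, σ(145) = 180, σ(146) = 222, σ(147) = 228, σ(148) = 266, σ(149) = 150, σ(150) = 372, σ(151) = 152, σ(152) = 300, σ(153) = 234, σ(154) = 288, σ(155) = 192, σ(156) = 392, σ(157) = 158, σ(158) = 240, σ(159) = 216, σ(160) = 378, σ(161) = 192, σ(162) = 363, σ(163) = 164, σ(164) = 294, σ(165) = 288, σ(166) = 252, σ(167) = 168, σ(168) = 480, σ(169) = 183, σ(170) = 324, σ(171) = 260, σ(172) = 308, σ(173) = 174, σ(174) = 360, σ(175) = 248, σ(176) = 372, σ(177) = 240, σ(178) = 270, σ(179) = 180, σ(180) = 546, σ(181) = 182, σ(182) = 336, σ(183) = 248, σ(184) = 360, σ(185) = 228. Summing all 185 values: 28174. (Average order: Σ_{n ≤ x} σ(n) ~ (π²/12) x². For x = 185, (π²/12)·185² ≈ 28148.93.)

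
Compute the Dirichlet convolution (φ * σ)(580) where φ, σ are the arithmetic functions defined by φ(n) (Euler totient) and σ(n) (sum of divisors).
(φ * σ)(580) = 6960

Divisors of 580: [1, 2, 4, 5, 10, 20, 29, 58, 116, 145, 290, 580]. For each d | 580:
  d = 1: φ(1) · σ(580/1) = 1 · 1260 = 1260
  d = 2: φ(2) · σ(580/2) = 1 · 540 = 540
  d = 4: φ(4) · σ(580/4) = 2 · 180 = 360
  d = 5: φ(5) · σ(580/5) = 4 · 210 = 840
  d = 10: φ(10) · σ(580/10) = 4 · 90 = 360
  d = 20: φ(20) · σ(580/20) = 8 · 30 = 240
  d = 29: φ(29) · σ(580/29) = 28 · 42 = 1176
  d = 58: φ(58) · σ(580/58) = 28 · 18 = 504
  d = 116: φ(116) · σ(580/116) = 56 · 6 = 336
  d = 145: φ(145) · σ(580/145) = 112 · 7 = 784
  d = 290: φ(290) · σ(580/290) = 112 · 3 = 336
  d = 580: φ(580) · σ(580/580) = 224 · 1 = 224
Summing: (φ * σ)(580) = 1260 + 540 + 360 + 840 + 360 + 240 + 1176 + 504 + 336 + 784 + 336 + 224 = 6960.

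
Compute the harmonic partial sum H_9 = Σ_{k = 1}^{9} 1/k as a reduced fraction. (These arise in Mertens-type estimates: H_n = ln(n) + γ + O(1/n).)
H_9 = 7129/2520

Direct summation: H_9 = 1 + 1/2 + ... + 1/9. The least common denominator is lcm(1, ..., 9) = 2520; over this denominator the numerator is 2520 + 1260 + 840 + 630 + 504 + 420 + 360 + 315 + 280 = 7129, so H_9 = 7129/2520 (already in lowest terms) ≈ 2.82897. (The PNT-adjacent estimate ln(9) + γ ≈ 2.77444 matches within O(1/n).)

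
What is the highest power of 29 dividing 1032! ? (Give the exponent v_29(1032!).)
v_29(1032!) = 36

Legendre's formula: v_p(n!) = Σ_{k ≥ 1} ⌊n / p^k⌋. For p = 29, n = 1032, the terms are:
  ⌊1032/29^1⌋ = ⌊1032/29⌋ = 35
  ⌊1032/29^2⌋ = ⌊1032/841⌋ = 1
(the next term ⌊1032/29^3⌋ = 0, terminating the sum). Summing: v_29(1032!) = 35 + 1 = 36.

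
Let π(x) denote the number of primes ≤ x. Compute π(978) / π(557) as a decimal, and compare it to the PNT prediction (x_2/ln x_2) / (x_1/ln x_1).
π(978)/π(557) = 165/102 ≈ 1.6176;  PNT prediction ≈ 1.6123.

π(557) = 102 and π(978) = 165, so π(978)/π(557) ≈ 1.6176. The PNT-predicted ratio is (978/ln(978)) / (557/ln(557)) ≈ 1.6123. The two agree to within a few percent, as expected.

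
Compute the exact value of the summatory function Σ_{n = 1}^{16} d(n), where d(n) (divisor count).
Σ_{n ≤ 16} d(n) = 50

Compute d(n) for each 1 ≤ n ≤ 16: d(1) = 1, d(2) = 2, d(3) = 2, d(4) = 3, d(5) = 2, d(6) = 4, d(7) = 2, d(8) = 4, d(9) = 3, d(10) = 4, d(11) = 2, d(12) = 6, d(13) = 2, d(14) = 4, d(15) = 4, d(16) = 5. Summing all 16 values: 50. (Dirichlet's divisor formula: Σ_{n ≤ x} d(n) = x ln(x) + (2γ − 1) x + O(√x). For x = 16, the asymptotic estimate is ≈ 46.83.)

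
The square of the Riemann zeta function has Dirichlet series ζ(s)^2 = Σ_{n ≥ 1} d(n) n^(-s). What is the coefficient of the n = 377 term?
d(377) = 4

ζ(s)^2 = (Σ 1/m^s)(Σ 1/k^s). The coefficient of 1/n^s in the product is the number of ordered pairs (m, k) with mk = n, which equals d(n). For n = 377, divisors are [1, 13, 29, 377], so d(377) = 4.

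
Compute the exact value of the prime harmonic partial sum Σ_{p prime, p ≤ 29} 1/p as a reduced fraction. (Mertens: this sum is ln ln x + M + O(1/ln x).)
Σ 1/p = 9920878441/6469693230

π(29) = 10, so the primes ≤ 29 are [2, 3, 5, 7, 11, 13, 17, 19, 23, 29]. Summing 1/p over these primes: 9920878441/6469693230 ≈ 1.5334. Mertens estimate ln ln(29) + 0.2615 ≈ 1.4756.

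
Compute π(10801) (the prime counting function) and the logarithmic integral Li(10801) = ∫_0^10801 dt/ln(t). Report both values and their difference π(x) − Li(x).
π(10801) = 1315;  Li(10801) ≈ 1332.74;  π(x) − Li(x) ≈ -17.74.

Direct count of primes ≤ 10801 gives π(10801) = 1315. Numerical evaluation of the logarithmic integral gives Li(10801) ≈ 1332.74. The difference π(x) − Li(x) ≈ -17.74 is typically negative for small/moderate x (Li(x) overestimates), though Littlewood's theorem shows this sign changes infinitely often.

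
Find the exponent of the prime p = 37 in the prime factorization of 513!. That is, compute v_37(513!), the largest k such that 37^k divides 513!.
v_37(513!) = 13

Legendre's formula: v_p(n!) = Σ_{k ≥ 1} ⌊n / p^k⌋. For p = 37, n = 513, the terms are:
  ⌊513/37^1⌋ = ⌊513/37⌋ = 13
(the next term ⌊513/37^2⌋ = 0, terminating the sum). Summing: v_37(513!) = 13 = 13.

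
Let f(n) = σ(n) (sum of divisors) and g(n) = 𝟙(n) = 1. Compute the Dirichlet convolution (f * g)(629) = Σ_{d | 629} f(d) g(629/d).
(σ * 𝟙)(629) = 741

Divisors of 629: [1, 17, 37, 629]. For each d | 629:
  d = 1: σ(1) · 𝟙(629/1) = 1 · 1 = 1
  d = 17: σ(17) · 𝟙(629/17) = 18 · 1 = 18
  d = 37: σ(37) · 𝟙(629/37) = 38 · 1 = 38
  d = 629: σ(629) · 𝟙(629/629) = 684 · 1 = 684
Summing: (σ * 𝟙)(629) = 1 + 18 + 38 + 684 = 741.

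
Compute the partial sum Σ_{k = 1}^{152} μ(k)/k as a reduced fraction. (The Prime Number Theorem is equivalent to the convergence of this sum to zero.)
Σ μ(k)/k = 498553581288971583508015817946071430122138094746515981177/75106511663943725776296745409664000450228387787452181363970

Values of μ(k) for 1 ≤ k ≤ 152: μ(1) = 1, μ(2) = -1, μ(3) = -1, μ(5) = -1, μ(6) = 1, μ(7) = -1, μ(10) = 1, μ(11) = -1, μ(13) = -1, μ(14) = 1, μ(15) = 1, μ(17) = -1, μ(19) = -1, μ(21) = 1, μ(22) = 1, μ(23) = -1, μ(26) = 1, μ(29) = -1, μ(30) = -1, μ(31) = -1, μ(33) = 1, μ(34) = 1, μ(35) = 1, μ(37) = -1, μ(38) = 1, μ(39) = 1, μ(41) = -1, μ(42) = -1, μ(43) = -1, μ(46) = 1, μ(47) = -1, μ(51) = 1, μ(53) = -1, μ(55) = 1, μ(57) = 1, μ(58) = 1, μ(59) = -1, μ(61) = -1, μ(62) = 1, μ(65) = 1, μ(66) = -1, μ(67) = -1, μ(69) = 1, μ(70) = -1, μ(71) = -1, μ(73) = -1, μ(74) = 1, μ(77) = 1, μ(78) = -1, μ(79) = -1, μ(82) = 1, μ(83) = -1, μ(85) = 1, μ(86) = 1, μ(87) = 1, μ(89) = -1, μ(91) = 1, μ(93) = 1, μ(94) = 1, μ(95) = 1, μ(97) = -1, μ(101) = -1, μ(102) = -1, μ(103) = -1, μ(105) = -1, μ(106) = 1, μ(107) = -1, μ(109) = -1, μ(110) = -1, μ(111) = 1, μ(113) = -1, μ(114) = -1, μ(115) = 1, μ(118) = 1, μ(119) = 1, μ(122) = 1, μ(123) = 1, μ(127) = -1, μ(129) = 1, μ(130) = -1, μ(131) = -1, μ(133) = 1, μ(134) = 1, μ(137) = -1, μ(138) = -1, μ(139) = -1, μ(141) = 1, μ(142) = 1, μ(143) = 1, μ(145) = 1, μ(146) = 1, μ(149) = -1, μ(151) = -1, with μ = 0 on non-squarefree integers. Summing μ(k)/k for k where μ(k) ≠ 0 gives 498553581288971583508015817946071430122138094746515981177/75106511663943725776296745409664000450228387787452181363970 ≈ 0.0066. (PNT ⟺ this sum → 0 as n → ∞.)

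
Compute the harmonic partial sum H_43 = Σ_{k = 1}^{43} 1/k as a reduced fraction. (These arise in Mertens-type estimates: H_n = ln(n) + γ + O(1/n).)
H_43 = 532145396070491417/122332313750680800

Direct summation: H_43 = 1 + 1/2 + ... + 1/43. The least common denominator is lcm(1, ..., 43) = 9419588158802421600; over this denominator the numerator is 9419588158802421600 + 4709794079401210800 + 3139862719600807200 + 2354897039700605400 + 1883917631760484320 + 1569931359800403600 + 1345655451257488800 + 1177448519850302700 + 1046620906533602400 + 941958815880242160 + 856326196254765600 + 784965679900201800 + 724583704523263200 + 672827725628744400 + 627972543920161440 + 588724259925151350 + 554093421106024800 + 523310453266801200 + 495767797831706400 + 470979407940121080 + 448551817085829600 + 428163098127382800 + 409547311252279200 + 392482839950100900 + 376783526352096864 + 362291852261631600 + 348873635511200800 + 336413862814372200 + 324813384786290400 + 313986271960080720 + 303857682542013600 + 294362129962575675 + 285442065418255200 + 277046710553012400 + 269131090251497760 + 261655226633400600 + 254583463751416800 + 247883898915853200 + 241527901507754400 + 235489703970060540 + 229746052653717600 + 224275908542914800 + 219060189739591200 = 40975195497427839109, so H_43 = 40975195497427839109/9419588158802421600; reducing by gcd(40975195497427839109, 9419588158802421600) = 77 gives 532145396070491417/122332313750680800 ≈ 4.35000. (The PNT-adjacent estimate ln(43) + γ ≈ 4.33842 matches within O(1/n).)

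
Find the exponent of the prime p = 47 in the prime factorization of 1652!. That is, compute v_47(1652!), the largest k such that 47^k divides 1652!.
v_47(1652!) = 35

Legendre's formula: v_p(n!) = Σ_{k ≥ 1} ⌊n / p^k⌋. For p = 47, n = 1652, the terms are:
  ⌊1652/47^1⌋ = ⌊1652/47⌋ = 35
(the next term ⌊1652/47^2⌋ = 0, terminating the sum). Summing: v_47(1652!) = 35 = 35.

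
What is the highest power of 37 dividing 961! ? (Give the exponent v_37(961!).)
v_37(961!) = 25

Legendre's formula: v_p(n!) = Σ_{k ≥ 1} ⌊n / p^k⌋. For p = 37, n = 961, the terms are:
  ⌊961/37^1⌋ = ⌊961/37⌋ = 25
(the next term ⌊961/37^2⌋ = 0, terminating the sum). Summing: v_37(961!) = 25 = 25.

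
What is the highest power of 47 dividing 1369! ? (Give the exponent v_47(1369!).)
v_47(1369!) = 29

Legendre's formula: v_p(n!) = Σ_{k ≥ 1} ⌊n / p^k⌋. For p = 47, n = 1369, the terms are:
  ⌊1369/47^1⌋ = ⌊1369/47⌋ = 29
(the next term ⌊1369/47^2⌋ = 0, terminating the sum). Summing: v_47(1369!) = 29 = 29.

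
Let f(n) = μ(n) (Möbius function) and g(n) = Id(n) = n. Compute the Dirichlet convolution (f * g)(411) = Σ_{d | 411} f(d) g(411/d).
(μ * Id)(411) = 272

Divisors of 411: [1, 3, 137, 411]. For each d | 411:
  d = 1: μ(1) · Id(411/1) = 1 · 411 = 411
  d = 3: μ(3) · Id(411/3) = -1 · 137 = -137
  d = 137: μ(137) · Id(411/137) = -1 · 3 = -3
  d = 411: μ(411) · Id(411/411) = 1 · 1 = 1
Summing: (μ * Id)(411) = 411 + -137 + -3 + 1 = 272.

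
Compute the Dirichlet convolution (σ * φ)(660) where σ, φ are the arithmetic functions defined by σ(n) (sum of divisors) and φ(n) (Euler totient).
(σ * φ)(660) = 15840

Divisors of 660: [1, 2, 3, 4, 5, 6, 10, 11, 12, 15, 20, 22, 30, 33, 44, 55, 60, 66, 110, 132, 165, 220, 330, 660]. For each d | 660:
  d = 1: σ(1) · φ(660/1) = 1 · 160 = 160
  d = 2: σ(2) · φ(660/2) = 3 · 80 = 240
  d = 3: σ(3) · φ(660/3) = 4 · 80 = 320
  d = 4: σ(4) · φ(660/4) = 7 · 80 = 560
  d = 5: σ(5) · φ(660/5) = 6 · 40 = 240
  d = 6: σ(6) · φ(660/6) = 12 · 40 = 480
  d = 10: σ(10) · φ(660/10) = 18 · 20 = 360
  d = 11: σ(11) · φ(660/11) = 12 · 16 = 192
  d = 12: σ(12) · φ(660/12) = 28 · 40 = 1120
  d = 15: σ(15) · φ(660/15) = 24 · 20 = 480
  d = 20: σ(20) · φ(660/20) = 42 · 20 = 840
  d = 22: σ(22) · φ(660/22) = 36 · 8 = 288
  d = 30: σ(30) · φ(660/30) = 72 · 10 = 720
  d = 33: σ(33) · φ(660/33) = 48 · 8 = 384
  d = 44: σ(44) · φ(660/44) = 84 · 8 = 672
  d = 55: σ(55) · φ(660/55) = 72 · 4 = 288
  d = 60: σ(60) · φ(660/60) = 168 · 10 = 1680
  d = 66: σ(66) · φ(660/66) = 144 · 4 = 576
  d = 110: σ(110) · φ(660/110) = 216 · 2 = 432
  d = 132: σ(132) · φ(660/132) = 336 · 4 = 1344
  d = 165: σ(165) · φ(660/165) = 288 · 2 = 576
  d = 220: σ(220) · φ(660/220) = 504 · 2 = 1008
  d = 330: σ(330) · φ(660/330) = 864 · 1 = 864
  d = 660: σ(660) · φ(660/660) = 2016 · 1 = 2016
Summing: (σ * φ)(660) = 160 + 240 + 320 + 560 + 240 + 480 + 360 + 192 + 1120 + 480 + 840 + 288 + 720 + 384 + 672 + 288 + 1680 + 576 + 432 + 1344 + 576 + 1008 + 864 + 2016 = 15840.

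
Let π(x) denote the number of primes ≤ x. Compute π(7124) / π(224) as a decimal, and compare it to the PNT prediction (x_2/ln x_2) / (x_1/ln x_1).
π(7124)/π(224) = 912/48 ≈ 19.0000;  PNT prediction ≈ 19.4009.

π(224) = 48 and π(7124) = 912, so π(7124)/π(224) ≈ 19.0000. The PNT-predicted ratio is (7124/ln(7124)) / (224/ln(224)) ≈ 19.4009. The two agree to within a few percent, as expected.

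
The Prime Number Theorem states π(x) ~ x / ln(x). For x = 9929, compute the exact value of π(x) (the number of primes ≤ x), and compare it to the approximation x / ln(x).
π(9929) = 1224;  x/ln(x) ≈ 1078.86;  relative error ≈ 11.86%.

Directly count primes up to 9929: π(9929) = 1224. The PNT approximation gives 9929/ln(9929) ≈ 9929/9.20322 ≈ 1078.86. Relative error (π(x) − x/ln(x)) / π(x) ≈ 11.86%; the approximation is known to undercount slightly (Li(x) is a better estimate).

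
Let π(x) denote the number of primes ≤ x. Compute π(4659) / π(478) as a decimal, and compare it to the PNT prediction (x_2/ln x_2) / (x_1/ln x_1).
π(4659)/π(478) = 630/91 ≈ 6.9231;  PNT prediction ≈ 7.1194.

π(478) = 91 and π(4659) = 630, so π(4659)/π(478) ≈ 6.9231. The PNT-predicted ratio is (4659/ln(4659)) / (478/ln(478)) ≈ 7.1194. The two agree to within a few percent, as expected.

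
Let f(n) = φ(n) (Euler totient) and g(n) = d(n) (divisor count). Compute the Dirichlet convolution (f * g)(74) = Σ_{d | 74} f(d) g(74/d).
(φ * d)(74) = 114

Divisors of 74: [1, 2, 37, 74]. For each d | 74:
  d = 1: φ(1) · d(74/1) = 1 · 4 = 4
  d = 2: φ(2) · d(74/2) = 1 · 2 = 2
  d = 37: φ(37) · d(74/37) = 36 · 2 = 72
  d = 74: φ(74) · d(74/74) = 36 · 1 = 36
Summing: (φ * d)(74) = 4 + 2 + 72 + 36 = 114.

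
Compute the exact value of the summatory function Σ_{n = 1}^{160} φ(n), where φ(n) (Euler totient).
Σ_{n ≤ 160} φ(n) = 7806

Compute φ(n) for each 1 ≤ n ≤ 160: φ(1) = 1, φ(2) = 1, φ(3) = 2, φ(4) = 2, φ(5) = 4, φ(6) = 2, φ(7) = 6, φ(8) = 4, φ(9) = 6, φ(10) = 4, φ(11) = 10, φ(12) = 4, φ(13) = 12, φ(14) = 6, φ(15) = 8, φ(16) = 8, φ(17) = 16, φ(18) = 6, φ(19) = 18, φ(20) = 8, φ(21) = 12, φ(22) = 10, φ(23) = 22, φ(24) = 8, φ(25) = 20, φ(26) = 12, φ(27) = 18, φ(28) = 12, φ(29) = 28, φ(30) = 8, φ(31) = 30, φ(32) = 16, φ(33) = 20, φ(34) = 16, φ(35) = 24, φ(36) = 12, φ(37) = 36, φ(38) = 18, φ(39) = 24, φ(40) = 16, φ(41) = 40, φ(42) = 12, φ(43) = 42, φ(44) = 20, φ(45) = 24, φ(46) = 22, φ(47) = 46, φ(48) = 16, φ(49) = 42, φ(50) = 20, φ(51) = 32, φ(52) = 24, φ(53) = 52, φ(54) = 18, φ(55) = 40, φ(56) = 24, φ(57) = 36, φ(58) = 28, φ(59) = 58, φ(60) = 16, φ(61) = 60, φ(62) = 30, φ(63) = 36, φ(64) = 32, φ(65) = 48, φ(66) = 20, φ(67) = 66, φ(68) = 32, φ(69) = 44, φ(70) = 24, φ(71) = 70, φ(72) = 24, φ(73) = 72, φ(74) = 36, φ(75) = 40, φ(76) = 36, φ(77) = 60, φ(78) = 24, φ(79) = 78, φ(80) = 32, φ(81) = 54, φ(82) = 40, φ(83) = 82, φ(84) = 24, φ(85) = 64, φ(86) = 42, φ(87) = 56, φ(88) = 40, φ(89) = 88, φ(90) = 24, φ(91) = 72, φ(92) = 44, φ(93) = 60, φ(94) = 46, φ(95) = 72, φ(96) = 32, φ(97) = 96, φ(98) = 42, φ(99) = 60, φ(100) = 40, φ(101) = 100, φ(102) = 32, φ(103) = 102, φ(104) = 48, φ(105) = 48, φ(106) = 52, φ(107) = 106, φ(108) = 36, φ(109) = 108, φ(110) = 40, φ(111) = 72, φ(112) = 48, φ(113) = 112, φ(114) = 36, φ(115) = 88, φ(116) = 56, φ(117) = 72, φ(118) = 58, φ(119) = 96, φ(120) = 32, φ(121) = 110, φ(122) = 60, φ(123) = 80, φ(124) = 60, φ(125) = 100, φ(126) = 36, φ(127) = 126, φ(128) = 64, φ(129) = 84, φ(130) = 48, φ(131) = 130, φ(132) = 40, φ(133) = 108, φ(134) = 66, φ(135) = 72, φ(136) = 64, φ(137) = 136, φ(138) = 44, φ(139) = 138, φ(140) = 48, φ(141) = 92, φ(142) = 70, φ(143) = 120, φ(144) = 48, φ(145) = 112, φ(146) = 72, φ(147) = 84, φ(148) = 72, φ(149) = 148, φ(150) = 40, φ(151) = 150, φ(152) = 72, φ(153) = 96, φ(154) = 60, φ(155) = 120, φ(156) = 48, φ(157) = 156, φ(158) = 78, φ(159) = 104, φ(160) = 64. Summing all 160 values: 7806. (Average order: Σ_{n ≤ x} φ(n) ~ (3/π²) x². For x = 160, (3/π²)·160² ≈ 7781.47.)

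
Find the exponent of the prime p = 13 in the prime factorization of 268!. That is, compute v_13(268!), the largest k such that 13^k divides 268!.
v_13(268!) = 21

Legendre's formula: v_p(n!) = Σ_{k ≥ 1} ⌊n / p^k⌋. For p = 13, n = 268, the terms are:
  ⌊268/13^1⌋ = ⌊268/13⌋ = 20
  ⌊268/13^2⌋ = ⌊268/169⌋ = 1
(the next term ⌊268/13^3⌋ = 0, terminating the sum). Summing: v_13(268!) = 20 + 1 = 21.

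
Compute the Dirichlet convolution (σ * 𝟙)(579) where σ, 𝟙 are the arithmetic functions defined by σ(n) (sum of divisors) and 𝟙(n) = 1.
(σ * 𝟙)(579) = 975

Divisors of 579: [1, 3, 193, 579]. For each d | 579:
  d = 1: σ(1) · 𝟙(579/1) = 1 · 1 = 1
  d = 3: σ(3) · 𝟙(579/3) = 4 · 1 = 4
  d = 193: σ(193) · 𝟙(579/193) = 194 · 1 = 194
  d = 579: σ(579) · 𝟙(579/579) = 776 · 1 = 776
Summing: (σ * 𝟙)(579) = 1 + 4 + 194 + 776 = 975.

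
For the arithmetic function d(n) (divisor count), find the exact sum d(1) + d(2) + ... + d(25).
Σ_{n ≤ 25} d(n) = 87

Compute d(n) for each 1 ≤ n ≤ 25: d(1) = 1, d(2) = 2, d(3) = 2, d(4) = 3, d(5) = 2, d(6) = 4, d(7) = 2, d(8) = 4, d(9) = 3, d(10) = 4, d(11) = 2, d(12) = 6, d(13) = 2, d(14) = 4, d(15) = 4, d(16) = 5, d(17) = 2, d(18) = 6, d(19) = 2, d(20) = 6, d(21) = 4, d(22) = 4, d(23) = 2, d(24) = 8, d(25) = 3. Summing all 25 values: 87. (Dirichlet's divisor formula: Σ_{n ≤ x} d(n) = x ln(x) + (2γ − 1) x + O(√x). For x = 25, the asymptotic estimate is ≈ 84.33.)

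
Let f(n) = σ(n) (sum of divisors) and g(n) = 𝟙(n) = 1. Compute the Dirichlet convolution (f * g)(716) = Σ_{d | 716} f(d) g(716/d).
(σ * 𝟙)(716) = 1991

Divisors of 716: [1, 2, 4, 179, 358, 716]. For each d | 716:
  d = 1: σ(1) · 𝟙(716/1) = 1 · 1 = 1
  d = 2: σ(2) · 𝟙(716/2) = 3 · 1 = 3
  d = 4: σ(4) · 𝟙(716/4) = 7 · 1 = 7
  d = 179: σ(179) · 𝟙(716/179) = 180 · 1 = 180
  d = 358: σ(358) · 𝟙(716/358) = 540 · 1 = 540
  d = 716: σ(716) · 𝟙(716/716) = 1260 · 1 = 1260
Summing: (σ * 𝟙)(716) = 1 + 3 + 7 + 180 + 540 + 1260 = 1991.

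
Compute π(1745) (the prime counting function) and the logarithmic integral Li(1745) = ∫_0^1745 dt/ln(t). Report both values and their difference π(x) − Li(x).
π(1745) = 271;  Li(1745) ≈ 280.96;  π(x) − Li(x) ≈ -9.96.

Direct count of primes ≤ 1745 gives π(1745) = 271. Numerical evaluation of the logarithmic integral gives Li(1745) ≈ 280.96. The difference π(x) − Li(x) ≈ -9.96 is typically negative for small/moderate x (Li(x) overestimates), though Littlewood's theorem shows this sign changes infinitely often.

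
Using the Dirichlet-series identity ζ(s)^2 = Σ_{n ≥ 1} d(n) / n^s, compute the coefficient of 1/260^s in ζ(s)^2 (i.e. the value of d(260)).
d(260) = 12

ζ(s)^2 = (Σ 1/m^s)(Σ 1/k^s). The coefficient of 1/n^s in the product is the number of ordered pairs (m, k) with mk = n, which equals d(n). For n = 260, divisors are [1, 2, 4, 5, 10, 13, 20, 26, 52, 65, 130, 260], so d(260) = 12.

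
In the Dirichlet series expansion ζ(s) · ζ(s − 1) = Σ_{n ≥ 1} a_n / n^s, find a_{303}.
σ(303) = 408

In the product (Σ m^0/m^s)(Σ k / k^s) = Σ (Σ_{d | n} d) / n^s, the coefficient of 1/n^s is σ(n) = Σ_{d | n} d. For n = 303, divisors are [1, 3, 101, 303]; summing: σ(303) = 408.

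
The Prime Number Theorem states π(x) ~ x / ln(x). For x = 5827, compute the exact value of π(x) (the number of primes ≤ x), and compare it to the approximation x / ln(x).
π(5827) = 765;  x/ln(x) ≈ 672.07;  relative error ≈ 12.15%.

Directly count primes up to 5827: π(5827) = 765. The PNT approximation gives 5827/ln(5827) ≈ 5827/8.67026 ≈ 672.07. Relative error (π(x) − x/ln(x)) / π(x) ≈ 12.15%; the approximation is known to undercount slightly (Li(x) is a better estimate).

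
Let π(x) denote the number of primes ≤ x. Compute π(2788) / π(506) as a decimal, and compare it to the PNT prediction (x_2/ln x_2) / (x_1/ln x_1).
π(2788)/π(506) = 404/96 ≈ 4.2083;  PNT prediction ≈ 4.3246.

π(506) = 96 and π(2788) = 404, so π(2788)/π(506) ≈ 4.2083. The PNT-predicted ratio is (2788/ln(2788)) / (506/ln(506)) ≈ 4.3246. The two agree to within a few percent, as expected.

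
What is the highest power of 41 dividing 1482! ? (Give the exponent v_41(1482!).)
v_41(1482!) = 36

Legendre's formula: v_p(n!) = Σ_{k ≥ 1} ⌊n / p^k⌋. For p = 41, n = 1482, the terms are:
  ⌊1482/41^1⌋ = ⌊1482/41⌋ = 36
(the next term ⌊1482/41^2⌋ = 0, terminating the sum). Summing: v_41(1482!) = 36 = 36.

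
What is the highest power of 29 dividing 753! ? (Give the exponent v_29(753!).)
v_29(753!) = 25

Legendre's formula: v_p(n!) = Σ_{k ≥ 1} ⌊n / p^k⌋. For p = 29, n = 753, the terms are:
  ⌊753/29^1⌋ = ⌊753/29⌋ = 25
(the next term ⌊753/29^2⌋ = 0, terminating the sum). Summing: v_29(753!) = 25 = 25.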